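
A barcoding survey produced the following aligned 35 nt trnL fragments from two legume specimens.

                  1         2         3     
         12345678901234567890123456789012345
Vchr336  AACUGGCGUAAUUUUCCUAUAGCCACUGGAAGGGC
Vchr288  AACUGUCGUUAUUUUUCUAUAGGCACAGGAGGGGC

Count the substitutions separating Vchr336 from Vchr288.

Differing sites — 6:G/U; 10:A/U; 16:C/U; 23:C/G; 27:U/A; 31:A/G.
That gives 6 mismatches out of 35 aligned sites, so the Hamming distance is 6.

6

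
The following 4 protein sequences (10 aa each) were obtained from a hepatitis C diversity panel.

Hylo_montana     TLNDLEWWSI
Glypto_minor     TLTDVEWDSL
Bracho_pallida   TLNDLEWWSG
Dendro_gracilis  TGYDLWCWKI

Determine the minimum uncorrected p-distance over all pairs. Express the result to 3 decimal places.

Pairwise Hamming distances:
  Hylo_montana vs Glypto_minor: 4
  Hylo_montana vs Bracho_pallida: 1
  Hylo_montana vs Dendro_gracilis: 5
  Glypto_minor vs Bracho_pallida: 4
  Glypto_minor vs Dendro_gracilis: 8
  Bracho_pallida vs Dendro_gracilis: 6
The smallest is 1 mismatch, between Hylo_montana and Bracho_pallida; p = 1/10 = 0.100.

0.100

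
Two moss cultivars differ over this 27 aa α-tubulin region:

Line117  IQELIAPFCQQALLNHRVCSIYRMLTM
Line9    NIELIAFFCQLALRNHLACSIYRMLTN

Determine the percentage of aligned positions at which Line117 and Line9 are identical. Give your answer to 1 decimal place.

70.4%

Differing sites — 1:I/N; 2:Q/I; 7:P/F; 11:Q/L; 14:L/R; 17:R/L; 18:V/A; 27:M/N.
19 of the 27 sites match, so the percent identity is 19/27 × 100 = 70.4%.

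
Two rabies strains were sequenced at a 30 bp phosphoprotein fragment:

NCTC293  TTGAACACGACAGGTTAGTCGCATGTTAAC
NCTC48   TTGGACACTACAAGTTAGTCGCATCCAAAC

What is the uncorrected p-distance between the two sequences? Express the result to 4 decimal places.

0.2000

Mismatches occur at site 4 (A↔G), site 9 (G↔T), site 13 (G↔A), site 25 (G↔C), site 26 (T↔C), site 27 (T↔A).
There are 6 differences over 30 sites, so p = 6/30 = 0.2000.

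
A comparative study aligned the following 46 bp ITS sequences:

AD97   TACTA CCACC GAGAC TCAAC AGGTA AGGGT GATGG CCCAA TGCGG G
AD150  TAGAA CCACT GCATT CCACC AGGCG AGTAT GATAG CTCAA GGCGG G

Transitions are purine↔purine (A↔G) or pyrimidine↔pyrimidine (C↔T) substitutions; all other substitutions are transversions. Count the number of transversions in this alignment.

7

Differing sites — 3:C/G (Tv); 4:T/A (Tv); 10:C/T (Ti); 12:A/C (Tv); 13:G/A (Ti); 14:A/T (Tv); 15:C/T (Ti); 16:T/C (Ti); 19:A/C (Tv); 24:T/C (Ti); 25:A/G (Ti); 28:G/T (Tv); 29:G/A (Ti); 34:G/A (Ti); 37:C/T (Ti); 41:T/G (Tv).
Of the 16 differences, 9 transitions and 7 transversions, so the answer is 7.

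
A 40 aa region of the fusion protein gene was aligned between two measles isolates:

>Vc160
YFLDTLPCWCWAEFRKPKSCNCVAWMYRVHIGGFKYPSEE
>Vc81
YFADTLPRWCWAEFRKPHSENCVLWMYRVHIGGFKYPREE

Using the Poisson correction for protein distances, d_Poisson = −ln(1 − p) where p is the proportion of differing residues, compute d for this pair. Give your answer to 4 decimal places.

0.1625

Mismatches occur at site 3 (L↔A), site 8 (C↔R), site 18 (K↔H), site 20 (C↔E), site 24 (A↔L), site 38 (S↔R).
p = 6/40 = 0.150000.
d = −ln(1 − 0.150000) = −ln(0.850000) = 0.1625.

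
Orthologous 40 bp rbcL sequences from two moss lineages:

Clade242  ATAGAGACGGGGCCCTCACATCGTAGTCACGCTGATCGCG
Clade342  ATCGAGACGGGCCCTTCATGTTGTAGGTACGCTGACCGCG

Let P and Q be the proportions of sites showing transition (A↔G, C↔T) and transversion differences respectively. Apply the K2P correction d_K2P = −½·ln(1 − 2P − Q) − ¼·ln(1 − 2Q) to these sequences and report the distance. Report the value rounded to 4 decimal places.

Differing sites — 3:A/C (Tv); 12:G/C (Tv); 15:C/T (Ti); 19:C/T (Ti); 20:A/G (Ti); 22:C/T (Ti); 27:T/G (Tv); 28:C/T (Ti); 36:T/C (Ti).
Of the 9 differences, 6 transitions and 3 transversions over 40 sites: P = 6/40 = 0.150000, Q = 3/40 = 0.075000.
d = −0.5·ln(0.625000) − 0.25·ln(0.850000) = −0.5·(-0.470004) − 0.25·(-0.162519) = 0.2756.

0.2756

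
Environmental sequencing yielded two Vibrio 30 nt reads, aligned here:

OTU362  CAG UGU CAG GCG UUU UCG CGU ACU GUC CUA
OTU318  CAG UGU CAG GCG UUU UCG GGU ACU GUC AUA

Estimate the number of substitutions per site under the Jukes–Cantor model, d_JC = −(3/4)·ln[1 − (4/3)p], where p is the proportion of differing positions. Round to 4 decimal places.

0.0698

Mismatches occur at site 19 (C↔G), site 28 (C↔A).
p = 2/30 = 0.066667.
d = −0.75 · ln(1 − (4/3)·0.066667) = −0.75 · ln(0.911111) = −0.75 · (-0.093091) = 0.0698.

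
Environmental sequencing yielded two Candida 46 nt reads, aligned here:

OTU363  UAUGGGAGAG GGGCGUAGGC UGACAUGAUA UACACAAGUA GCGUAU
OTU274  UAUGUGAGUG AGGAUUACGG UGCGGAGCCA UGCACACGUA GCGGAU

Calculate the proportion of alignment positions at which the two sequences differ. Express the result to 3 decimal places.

0.348

Mismatches occur at site 5 (G→U), site 9 (A→U), site 11 (G→A), site 14 (C→A), site 15 (G→U), site 18 (G→C), site 20 (C→G), site 23 (A→C), site 24 (C→G), site 25 (A→G), site 26 (U→A), site 28 (A→C), site 29 (U→C), site 32 (A→G), site 37 (A→C), site 44 (U→G).
There are 16 differences over 46 sites, so p = 16/46 = 0.348.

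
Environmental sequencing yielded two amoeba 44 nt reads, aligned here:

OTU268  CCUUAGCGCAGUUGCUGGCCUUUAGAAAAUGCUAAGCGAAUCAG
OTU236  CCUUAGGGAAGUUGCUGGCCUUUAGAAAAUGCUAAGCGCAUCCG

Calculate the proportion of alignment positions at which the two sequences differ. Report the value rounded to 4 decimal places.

The sequences differ at positions 7 (C/G), 9 (C/A), 39 (A/C), 43 (A/C).
There are 4 differences over 44 sites, so p = 4/44 = 0.0909.

0.0909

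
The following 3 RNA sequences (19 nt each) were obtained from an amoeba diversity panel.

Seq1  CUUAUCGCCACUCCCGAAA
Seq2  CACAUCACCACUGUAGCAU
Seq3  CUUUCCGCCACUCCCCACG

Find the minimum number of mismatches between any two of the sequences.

Pairwise Hamming distances:
  Seq1 vs Seq2: 8
  Seq1 vs Seq3: 5
  Seq2 vs Seq3: 12
The smallest is 5, between Seq1 and Seq3.

5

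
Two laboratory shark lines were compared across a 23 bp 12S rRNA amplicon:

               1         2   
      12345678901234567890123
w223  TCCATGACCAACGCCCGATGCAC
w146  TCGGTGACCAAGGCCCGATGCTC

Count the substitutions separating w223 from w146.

The sequences differ at positions 3 (C/G), 4 (A/G), 12 (C/G), 22 (A/T).
That gives 4 mismatches out of 23 aligned sites, so the Hamming distance is 4.

4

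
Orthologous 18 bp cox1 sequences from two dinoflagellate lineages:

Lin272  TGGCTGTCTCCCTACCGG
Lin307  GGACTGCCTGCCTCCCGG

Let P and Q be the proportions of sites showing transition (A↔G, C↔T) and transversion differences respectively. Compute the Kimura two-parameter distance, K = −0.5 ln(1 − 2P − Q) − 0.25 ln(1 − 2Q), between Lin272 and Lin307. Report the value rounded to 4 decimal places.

0.3476

Mismatches occur at site 1 (T↔G, transversion), site 3 (G↔A, transition), site 7 (T↔C, transition), site 10 (C↔G, transversion), site 14 (A↔C, transversion).
Of the 5 differences, 2 transitions and 3 transversions over 18 sites: P = 2/18 = 0.111111, Q = 3/18 = 0.166667.
d = −0.5·ln(0.611111) − 0.25·ln(0.666666) = −0.5·(-0.492477) − 0.25·(-0.405466) = 0.3476.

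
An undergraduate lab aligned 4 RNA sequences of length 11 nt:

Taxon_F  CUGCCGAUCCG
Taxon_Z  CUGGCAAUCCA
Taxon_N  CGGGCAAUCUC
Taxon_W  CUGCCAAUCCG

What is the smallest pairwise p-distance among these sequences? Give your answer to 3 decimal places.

Pairwise Hamming distances:
  Taxon_F vs Taxon_Z: 3
  Taxon_F vs Taxon_N: 5
  Taxon_F vs Taxon_W: 1
  Taxon_Z vs Taxon_N: 3
  Taxon_Z vs Taxon_W: 2
  Taxon_N vs Taxon_W: 4
The smallest is 1 mismatch, between Taxon_F and Taxon_W; p = 1/11 = 0.091.

0.091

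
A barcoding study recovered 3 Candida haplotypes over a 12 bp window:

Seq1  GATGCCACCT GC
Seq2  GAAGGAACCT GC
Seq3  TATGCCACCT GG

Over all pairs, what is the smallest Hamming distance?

Pairwise Hamming distances:
  Seq1 vs Seq2: 3
  Seq1 vs Seq3: 2
  Seq2 vs Seq3: 5
The smallest is 2, between Seq1 and Seq3.

2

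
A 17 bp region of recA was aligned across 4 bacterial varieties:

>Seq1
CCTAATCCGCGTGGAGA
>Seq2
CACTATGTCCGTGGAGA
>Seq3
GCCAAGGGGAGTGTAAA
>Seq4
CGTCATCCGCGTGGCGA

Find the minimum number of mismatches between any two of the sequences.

3

Pairwise Hamming distances:
  Seq1 vs Seq2: 6
  Seq1 vs Seq3: 8
  Seq1 vs Seq4: 3
  Seq2 vs Seq3: 9
  Seq2 vs Seq4: 7
  Seq3 vs Seq4: 11
The smallest is 3, between Seq1 and Seq4.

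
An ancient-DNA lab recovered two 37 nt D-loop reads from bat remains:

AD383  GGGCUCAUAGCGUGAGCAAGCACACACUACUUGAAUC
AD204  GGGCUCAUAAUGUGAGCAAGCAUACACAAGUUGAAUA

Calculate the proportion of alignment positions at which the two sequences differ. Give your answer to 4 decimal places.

Differing sites — 10:G/A; 11:C/U; 23:C/U; 28:U/A; 30:C/G; 37:C/A.
There are 6 differences over 37 sites, so p = 6/37 = 0.1622.

0.1622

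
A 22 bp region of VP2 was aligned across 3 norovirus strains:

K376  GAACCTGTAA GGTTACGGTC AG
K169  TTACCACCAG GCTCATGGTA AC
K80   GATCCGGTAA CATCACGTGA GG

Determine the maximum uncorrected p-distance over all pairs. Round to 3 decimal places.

0.636

Pairwise Hamming distances:
  K376 vs K169: 11
  K376 vs K80: 9
  K169 vs K80: 14
The largest is 14 mismatches, between K169 and K80; p = 14/22 = 0.636.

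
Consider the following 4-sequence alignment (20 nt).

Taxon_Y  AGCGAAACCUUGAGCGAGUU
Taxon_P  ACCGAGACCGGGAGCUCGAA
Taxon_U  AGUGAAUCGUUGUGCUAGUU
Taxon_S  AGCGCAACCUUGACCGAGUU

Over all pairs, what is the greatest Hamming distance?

Pairwise Hamming distances:
  Taxon_Y vs Taxon_P: 8
  Taxon_Y vs Taxon_U: 5
  Taxon_Y vs Taxon_S: 2
  Taxon_P vs Taxon_U: 11
  Taxon_P vs Taxon_S: 10
  Taxon_U vs Taxon_S: 7
The largest is 11, between Taxon_P and Taxon_U.

11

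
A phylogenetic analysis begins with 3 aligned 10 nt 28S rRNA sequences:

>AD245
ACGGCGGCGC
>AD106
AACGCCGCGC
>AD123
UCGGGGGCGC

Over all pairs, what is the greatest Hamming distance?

5

Pairwise Hamming distances:
  AD245 vs AD106: 3
  AD245 vs AD123: 2
  AD106 vs AD123: 5
The largest is 5, between AD106 and AD123.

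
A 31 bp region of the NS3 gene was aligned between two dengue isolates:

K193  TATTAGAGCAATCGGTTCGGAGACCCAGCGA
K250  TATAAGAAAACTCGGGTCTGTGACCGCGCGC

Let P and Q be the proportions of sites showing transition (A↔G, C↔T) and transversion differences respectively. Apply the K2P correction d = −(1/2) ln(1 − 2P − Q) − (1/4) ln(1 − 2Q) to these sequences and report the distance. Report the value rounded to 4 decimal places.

The sequences differ at positions 4 (T/A, transversion), 8 (G/A, transition), 9 (C/A, transversion), 11 (A/C, transversion), 16 (T/G, transversion), 19 (G/T, transversion), 21 (A/T, transversion), 26 (C/G, transversion), 27 (A/C, transversion), 31 (A/C, transversion).
Of the 10 differences, 1 transition and 9 transversions over 31 sites: P = 1/31 = 0.032258, Q = 9/31 = 0.290323.
d = −0.5·ln(0.645161) − 0.25·ln(0.419354) = −0.5·(-0.438255) − 0.25·(-0.869040) = 0.4364.

0.4364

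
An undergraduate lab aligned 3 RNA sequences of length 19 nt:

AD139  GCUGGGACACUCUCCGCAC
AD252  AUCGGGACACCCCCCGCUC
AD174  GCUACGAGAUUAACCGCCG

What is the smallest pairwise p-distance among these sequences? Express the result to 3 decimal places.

0.316

Pairwise Hamming distances:
  AD139 vs AD252: 6
  AD139 vs AD174: 8
  AD252 vs AD174: 12
The smallest is 6 mismatches, between AD139 and AD252; p = 6/19 = 0.316.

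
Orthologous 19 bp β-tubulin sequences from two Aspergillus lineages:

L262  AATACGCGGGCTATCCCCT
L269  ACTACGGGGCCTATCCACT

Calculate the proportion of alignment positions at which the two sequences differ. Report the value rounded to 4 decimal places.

0.2105

The sequences differ at positions 2 (A/C), 7 (C/G), 10 (G/C), 17 (C/A).
There are 4 differences over 19 sites, so p = 4/19 = 0.2105.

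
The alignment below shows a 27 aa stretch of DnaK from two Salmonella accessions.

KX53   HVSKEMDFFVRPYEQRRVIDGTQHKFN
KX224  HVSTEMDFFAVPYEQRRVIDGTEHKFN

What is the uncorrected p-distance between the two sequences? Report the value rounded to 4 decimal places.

0.1481

The sequences differ at positions 4 (K/T), 10 (V/A), 11 (R/V), 23 (Q/E).
There are 4 differences over 27 sites, so p = 4/27 = 0.1481.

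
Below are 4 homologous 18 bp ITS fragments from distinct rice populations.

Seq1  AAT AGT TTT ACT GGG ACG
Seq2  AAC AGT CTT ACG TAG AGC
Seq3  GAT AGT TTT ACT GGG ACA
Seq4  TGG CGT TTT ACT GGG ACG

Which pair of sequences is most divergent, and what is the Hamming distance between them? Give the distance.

10

Pairwise Hamming distances:
  Seq1 vs Seq2: 7
  Seq1 vs Seq3: 2
  Seq1 vs Seq4: 4
  Seq2 vs Seq3: 8
  Seq2 vs Seq4: 10
  Seq3 vs Seq4: 5
The largest is 10, between Seq2 and Seq4.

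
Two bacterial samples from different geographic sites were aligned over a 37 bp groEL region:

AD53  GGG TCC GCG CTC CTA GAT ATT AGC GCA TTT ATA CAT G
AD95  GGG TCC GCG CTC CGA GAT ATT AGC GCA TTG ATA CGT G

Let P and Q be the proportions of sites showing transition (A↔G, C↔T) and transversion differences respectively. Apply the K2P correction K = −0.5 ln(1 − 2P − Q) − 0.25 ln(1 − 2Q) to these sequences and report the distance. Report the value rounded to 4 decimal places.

0.0858

Mismatches occur at site 14 (T→G, transversion), site 30 (T→G, transversion), site 35 (A→G, transition).
Of the 3 differences, 1 transition and 2 transversions over 37 sites: P = 1/37 = 0.027027, Q = 2/37 = 0.054054.
d = −0.5·ln(0.891892) − 0.25·ln(0.891892) = −0.5·(-0.114410) − 0.25·(-0.114410) = 0.0858.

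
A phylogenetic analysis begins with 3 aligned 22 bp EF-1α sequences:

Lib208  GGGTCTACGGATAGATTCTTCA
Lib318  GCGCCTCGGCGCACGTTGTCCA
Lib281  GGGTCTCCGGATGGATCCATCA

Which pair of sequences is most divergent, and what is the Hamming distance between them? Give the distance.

Pairwise Hamming distances:
  Lib208 vs Lib318: 11
  Lib208 vs Lib281: 4
  Lib318 vs Lib281: 13
The largest is 13, between Lib318 and Lib281.

13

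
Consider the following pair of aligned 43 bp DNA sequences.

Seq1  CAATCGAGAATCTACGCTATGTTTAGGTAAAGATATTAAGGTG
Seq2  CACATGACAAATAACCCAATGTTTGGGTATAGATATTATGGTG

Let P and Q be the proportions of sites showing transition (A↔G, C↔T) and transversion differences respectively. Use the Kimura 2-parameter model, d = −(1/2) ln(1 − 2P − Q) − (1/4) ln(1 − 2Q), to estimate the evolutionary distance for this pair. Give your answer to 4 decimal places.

Mismatches occur at site 3 (A/C, transversion), site 4 (T/A, transversion), site 5 (C/T, transition), site 8 (G/C, transversion), site 11 (T/A, transversion), site 12 (C/T, transition), site 13 (T/A, transversion), site 16 (G/C, transversion), site 18 (T/A, transversion), site 25 (A/G, transition), site 30 (A/T, transversion), site 39 (A/T, transversion).
Of the 12 differences, 3 transitions and 9 transversions over 43 sites: P = 3/43 = 0.069767, Q = 9/43 = 0.209302.
d = −0.5·ln(0.651164) − 0.25·ln(0.581396) = −0.5·(-0.428994) − 0.25·(-0.542323) = 0.3501.

0.3501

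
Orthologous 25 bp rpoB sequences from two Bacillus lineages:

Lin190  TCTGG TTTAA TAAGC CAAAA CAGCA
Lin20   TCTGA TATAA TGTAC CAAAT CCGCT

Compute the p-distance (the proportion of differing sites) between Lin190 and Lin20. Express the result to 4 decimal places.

Differing sites — 5:G/A; 7:T/A; 12:A/G; 13:A/T; 14:G/A; 20:A/T; 22:A/C; 25:A/T.
There are 8 differences over 25 sites, so p = 8/25 = 0.3200.

0.3200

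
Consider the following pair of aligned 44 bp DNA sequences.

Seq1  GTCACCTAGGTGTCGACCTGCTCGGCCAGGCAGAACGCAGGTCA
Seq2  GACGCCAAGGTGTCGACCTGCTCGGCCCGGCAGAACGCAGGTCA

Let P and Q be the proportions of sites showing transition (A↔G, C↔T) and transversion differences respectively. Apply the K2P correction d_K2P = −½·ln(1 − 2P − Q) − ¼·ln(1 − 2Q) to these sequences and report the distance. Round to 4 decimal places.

0.0970

The sequences differ at positions 2 (T/A, transversion), 4 (A/G, transition), 7 (T/A, transversion), 28 (A/C, transversion).
Of the 4 differences, 1 transition and 3 transversions over 44 sites: P = 1/44 = 0.022727, Q = 3/44 = 0.068182.
d = −0.5·ln(0.886364) − 0.25·ln(0.863636) = −0.5·(-0.120628) − 0.25·(-0.146604) = 0.0970.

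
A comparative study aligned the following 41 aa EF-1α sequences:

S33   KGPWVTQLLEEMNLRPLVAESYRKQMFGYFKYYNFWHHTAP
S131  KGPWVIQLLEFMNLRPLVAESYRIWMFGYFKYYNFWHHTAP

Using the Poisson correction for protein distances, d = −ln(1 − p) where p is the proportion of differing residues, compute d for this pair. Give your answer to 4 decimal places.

0.1027

Differing sites — 6:T/I; 11:E/F; 24:K/I; 25:Q/W.
p = 4/41 = 0.097561.
d = −ln(1 − 0.097561) = −ln(0.902439) = 0.1027.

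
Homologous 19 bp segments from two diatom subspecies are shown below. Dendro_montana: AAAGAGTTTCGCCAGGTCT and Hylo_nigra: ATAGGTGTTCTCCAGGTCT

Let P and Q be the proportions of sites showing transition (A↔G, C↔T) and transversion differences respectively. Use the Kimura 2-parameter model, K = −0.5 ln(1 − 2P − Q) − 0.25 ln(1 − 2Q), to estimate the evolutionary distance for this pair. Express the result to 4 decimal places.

0.3264

The sequences differ at positions 2 (A/T, transversion), 5 (A/G, transition), 6 (G/T, transversion), 7 (T/G, transversion), 11 (G/T, transversion).
Of the 5 differences, 1 transition and 4 transversions over 19 sites: P = 1/19 = 0.052632, Q = 4/19 = 0.210526.
d = −0.5·ln(0.684210) − 0.25·ln(0.578948) = −0.5·(-0.379490) − 0.25·(-0.546543) = 0.3264.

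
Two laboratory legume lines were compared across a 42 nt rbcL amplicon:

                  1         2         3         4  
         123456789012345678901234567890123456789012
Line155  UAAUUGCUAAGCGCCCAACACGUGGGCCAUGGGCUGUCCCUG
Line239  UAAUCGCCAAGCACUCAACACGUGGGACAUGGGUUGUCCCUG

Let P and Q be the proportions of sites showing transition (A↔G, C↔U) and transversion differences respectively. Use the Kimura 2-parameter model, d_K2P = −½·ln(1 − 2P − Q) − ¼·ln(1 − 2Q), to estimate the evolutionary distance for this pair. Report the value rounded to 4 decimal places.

Mismatches occur at site 5 (U→C, transition), site 8 (U→C, transition), site 13 (G→A, transition), site 15 (C→U, transition), site 27 (C→A, transversion), site 34 (C→U, transition).
Of the 6 differences, 5 transitions and 1 transversion over 42 sites: P = 5/42 = 0.119048, Q = 1/42 = 0.023810.
d = −0.5·ln(0.738094) − 0.25·ln(0.952380) = −0.5·(-0.303684) − 0.25·(-0.048791) = 0.1640.

0.1640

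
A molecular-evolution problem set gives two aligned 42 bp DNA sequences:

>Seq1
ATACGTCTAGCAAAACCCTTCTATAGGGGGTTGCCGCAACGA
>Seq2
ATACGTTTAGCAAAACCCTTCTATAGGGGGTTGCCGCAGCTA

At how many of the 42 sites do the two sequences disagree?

The sequences differ at positions 7 (C/T), 39 (A/G), 41 (G/T).
That gives 3 mismatches out of 42 aligned sites, so the Hamming distance is 3.

3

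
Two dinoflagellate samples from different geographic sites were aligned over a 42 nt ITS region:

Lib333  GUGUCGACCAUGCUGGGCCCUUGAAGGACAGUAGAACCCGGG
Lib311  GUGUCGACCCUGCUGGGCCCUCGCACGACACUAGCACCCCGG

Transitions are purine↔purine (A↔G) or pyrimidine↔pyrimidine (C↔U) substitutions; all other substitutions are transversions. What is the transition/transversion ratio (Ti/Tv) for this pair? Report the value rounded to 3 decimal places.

Differing sites — 10:A/C (Tv); 22:U/C (Ti); 24:A/C (Tv); 26:G/C (Tv); 31:G/C (Tv); 35:A/C (Tv); 40:G/C (Tv).
Of the 7 differences, 1 transition and 6 transversions, so Ti/Tv = 1/6 = 0.167.

0.167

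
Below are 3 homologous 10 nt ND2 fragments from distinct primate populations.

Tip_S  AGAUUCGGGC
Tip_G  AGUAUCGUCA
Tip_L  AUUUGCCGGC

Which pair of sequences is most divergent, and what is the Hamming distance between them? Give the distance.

Pairwise Hamming distances:
  Tip_S vs Tip_G: 5
  Tip_S vs Tip_L: 4
  Tip_G vs Tip_L: 7
The largest is 7, between Tip_G and Tip_L.

7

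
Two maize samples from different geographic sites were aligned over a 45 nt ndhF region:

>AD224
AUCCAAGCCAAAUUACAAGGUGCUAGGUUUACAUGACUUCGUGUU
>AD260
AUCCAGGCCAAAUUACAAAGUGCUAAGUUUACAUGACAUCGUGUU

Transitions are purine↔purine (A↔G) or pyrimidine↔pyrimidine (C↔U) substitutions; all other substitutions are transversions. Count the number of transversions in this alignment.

Differing sites — 6:A/G (Ti); 19:G/A (Ti); 26:G/A (Ti); 38:U/A (Tv).
Of the 4 differences, 3 transitions and 1 transversion, so the answer is 1.

1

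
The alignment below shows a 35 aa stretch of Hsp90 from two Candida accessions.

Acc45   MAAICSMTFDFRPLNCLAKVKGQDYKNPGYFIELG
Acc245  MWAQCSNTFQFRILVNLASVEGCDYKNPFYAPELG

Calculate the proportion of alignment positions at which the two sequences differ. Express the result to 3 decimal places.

0.371

The sequences differ at positions 2 (A/W), 4 (I/Q), 7 (M/N), 10 (D/Q), 13 (P/I), 15 (N/V), 16 (C/N), 19 (K/S), 21 (K/E), 23 (Q/C), 29 (G/F), 31 (F/A), 32 (I/P).
There are 13 differences over 35 sites, so p = 13/35 = 0.371.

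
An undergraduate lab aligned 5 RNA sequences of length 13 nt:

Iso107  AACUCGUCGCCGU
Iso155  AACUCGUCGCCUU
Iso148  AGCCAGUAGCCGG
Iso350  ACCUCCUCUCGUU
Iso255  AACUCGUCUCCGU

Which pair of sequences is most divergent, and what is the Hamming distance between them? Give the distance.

Pairwise Hamming distances:
  Iso107 vs Iso155: 1
  Iso107 vs Iso148: 5
  Iso107 vs Iso350: 5
  Iso107 vs Iso255: 1
  Iso155 vs Iso148: 6
  Iso155 vs Iso350: 4
  Iso155 vs Iso255: 2
  Iso148 vs Iso350: 9
  Iso148 vs Iso255: 6
  Iso350 vs Iso255: 4
The largest is 9, between Iso148 and Iso350.

9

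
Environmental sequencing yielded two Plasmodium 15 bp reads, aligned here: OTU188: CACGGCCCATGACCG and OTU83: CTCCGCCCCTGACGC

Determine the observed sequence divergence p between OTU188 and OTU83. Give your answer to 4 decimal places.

0.3333

Mismatches occur at site 2 (A→T), site 4 (G→C), site 9 (A→C), site 14 (C→G), site 15 (G→C).
There are 5 differences over 15 sites, so p = 5/15 = 0.3333.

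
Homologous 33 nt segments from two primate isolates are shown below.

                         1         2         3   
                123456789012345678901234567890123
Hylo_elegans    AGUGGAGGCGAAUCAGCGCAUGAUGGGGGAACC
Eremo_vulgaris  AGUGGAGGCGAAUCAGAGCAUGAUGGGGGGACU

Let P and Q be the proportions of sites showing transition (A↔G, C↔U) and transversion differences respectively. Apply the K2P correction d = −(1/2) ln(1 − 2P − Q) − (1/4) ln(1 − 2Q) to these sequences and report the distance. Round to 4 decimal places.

The sequences differ at positions 17 (C/A, transversion), 30 (A/G, transition), 33 (C/U, transition).
Of the 3 differences, 2 transitions and 1 transversion over 33 sites: P = 2/33 = 0.060606, Q = 1/33 = 0.030303.
d = −0.5·ln(0.848485) − 0.25·ln(0.939394) = −0.5·(-0.164303) − 0.25·(-0.062520) = 0.0978.

0.0978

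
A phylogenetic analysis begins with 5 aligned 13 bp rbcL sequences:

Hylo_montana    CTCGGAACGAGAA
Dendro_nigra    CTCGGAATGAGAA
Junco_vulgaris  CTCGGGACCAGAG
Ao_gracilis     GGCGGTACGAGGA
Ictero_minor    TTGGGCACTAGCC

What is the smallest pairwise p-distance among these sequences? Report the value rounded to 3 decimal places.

0.077

Pairwise Hamming distances:
  Hylo_montana vs Dendro_nigra: 1
  Hylo_montana vs Junco_vulgaris: 3
  Hylo_montana vs Ao_gracilis: 4
  Hylo_montana vs Ictero_minor: 6
  Dendro_nigra vs Junco_vulgaris: 4
  Dendro_nigra vs Ao_gracilis: 5
  Dendro_nigra vs Ictero_minor: 7
  Junco_vulgaris vs Ao_gracilis: 6
  Junco_vulgaris vs Ictero_minor: 6
  Ao_gracilis vs Ictero_minor: 7
The smallest is 1 mismatch, between Hylo_montana and Dendro_nigra; p = 1/13 = 0.077.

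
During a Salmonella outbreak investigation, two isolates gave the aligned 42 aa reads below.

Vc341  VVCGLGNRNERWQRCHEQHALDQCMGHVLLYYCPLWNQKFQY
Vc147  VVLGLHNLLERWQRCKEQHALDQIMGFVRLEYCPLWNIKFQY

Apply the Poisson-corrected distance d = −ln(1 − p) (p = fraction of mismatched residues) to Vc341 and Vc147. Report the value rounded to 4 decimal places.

The sequences differ at positions 3 (C/L), 6 (G/H), 8 (R/L), 9 (N/L), 16 (H/K), 24 (C/I), 27 (H/F), 29 (L/R), 31 (Y/E), 38 (Q/I).
p = 10/42 = 0.238095.
d = −ln(1 − 0.238095) = −ln(0.761905) = 0.2719.

0.2719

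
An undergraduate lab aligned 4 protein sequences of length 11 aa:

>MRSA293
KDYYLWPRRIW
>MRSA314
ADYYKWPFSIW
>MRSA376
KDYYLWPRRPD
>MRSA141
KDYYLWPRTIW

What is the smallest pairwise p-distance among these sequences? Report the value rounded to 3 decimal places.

0.091

Pairwise Hamming distances:
  MRSA293 vs MRSA314: 4
  MRSA293 vs MRSA376: 2
  MRSA293 vs MRSA141: 1
  MRSA314 vs MRSA376: 6
  MRSA314 vs MRSA141: 4
  MRSA376 vs MRSA141: 3
The smallest is 1 mismatch, between MRSA293 and MRSA141; p = 1/11 = 0.091.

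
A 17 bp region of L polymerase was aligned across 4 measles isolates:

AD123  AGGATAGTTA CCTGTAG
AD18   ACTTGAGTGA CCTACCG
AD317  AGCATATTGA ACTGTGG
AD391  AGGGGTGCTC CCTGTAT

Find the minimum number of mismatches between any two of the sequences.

Pairwise Hamming distances:
  AD123 vs AD18: 8
  AD123 vs AD317: 5
  AD123 vs AD391: 6
  AD18 vs AD317: 9
  AD18 vs AD391: 11
  AD317 vs AD391: 11
The smallest is 5, between AD123 and AD317.

5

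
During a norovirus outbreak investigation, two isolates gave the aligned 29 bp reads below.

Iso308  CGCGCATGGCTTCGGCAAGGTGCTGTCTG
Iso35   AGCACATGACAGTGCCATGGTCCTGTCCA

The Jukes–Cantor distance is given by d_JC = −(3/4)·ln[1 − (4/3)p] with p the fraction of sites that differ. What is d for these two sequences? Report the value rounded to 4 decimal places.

Differing sites — 1:C/A; 4:G/A; 9:G/A; 11:T/A; 12:T/G; 13:C/T; 15:G/C; 18:A/T; 22:G/C; 28:T/C; 29:G/A.
p = 11/29 = 0.379310.
d = −0.75 · ln(1 − (4/3)·0.379310) = −0.75 · ln(0.494253) = −0.75 · (-0.704708) = 0.5285.

0.5285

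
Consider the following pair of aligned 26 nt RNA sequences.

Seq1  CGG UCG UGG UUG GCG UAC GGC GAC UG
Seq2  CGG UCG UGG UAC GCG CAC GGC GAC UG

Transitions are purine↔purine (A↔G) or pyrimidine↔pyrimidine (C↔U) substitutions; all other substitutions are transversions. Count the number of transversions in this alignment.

The sequences differ at positions 11 (U/A, transversion), 12 (G/C, transversion), 16 (U/C, transition).
Of the 3 differences, 1 transition and 2 transversions, so the answer is 2.

2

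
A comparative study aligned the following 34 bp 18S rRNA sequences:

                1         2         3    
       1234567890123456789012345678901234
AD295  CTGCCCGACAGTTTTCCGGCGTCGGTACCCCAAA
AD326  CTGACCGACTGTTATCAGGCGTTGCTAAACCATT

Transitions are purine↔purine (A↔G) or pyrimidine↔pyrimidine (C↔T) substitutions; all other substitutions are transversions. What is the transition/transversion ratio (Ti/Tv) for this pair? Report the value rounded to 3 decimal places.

Mismatches occur at site 4 (C/A, transversion), site 10 (A/T, transversion), site 14 (T/A, transversion), site 17 (C/A, transversion), site 23 (C/T, transition), site 25 (G/C, transversion), site 28 (C/A, transversion), site 29 (C/A, transversion), site 33 (A/T, transversion), site 34 (A/T, transversion).
Of the 10 differences, 1 transition and 9 transversions, so Ti/Tv = 1/9 = 0.111.

0.111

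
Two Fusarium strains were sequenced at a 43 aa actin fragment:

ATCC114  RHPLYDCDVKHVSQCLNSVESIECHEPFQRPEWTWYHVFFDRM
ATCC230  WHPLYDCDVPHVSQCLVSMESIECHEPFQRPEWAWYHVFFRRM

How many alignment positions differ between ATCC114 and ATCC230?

Differing sites — 1:R/W; 10:K/P; 17:N/V; 19:V/M; 34:T/A; 41:D/R.
That gives 6 mismatches out of 43 aligned sites, so the Hamming distance is 6.

6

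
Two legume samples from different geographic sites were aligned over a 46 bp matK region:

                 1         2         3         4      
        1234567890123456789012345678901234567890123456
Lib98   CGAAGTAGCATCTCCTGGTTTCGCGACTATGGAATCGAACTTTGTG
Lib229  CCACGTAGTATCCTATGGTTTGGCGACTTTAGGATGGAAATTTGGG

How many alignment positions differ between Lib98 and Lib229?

13

Differing sites — 2:G/C; 4:A/C; 9:C/T; 13:T/C; 14:C/T; 15:C/A; 22:C/G; 29:A/T; 31:G/A; 33:A/G; 36:C/G; 40:C/A; 45:T/G.
That gives 13 mismatches out of 46 aligned sites, so the Hamming distance is 13.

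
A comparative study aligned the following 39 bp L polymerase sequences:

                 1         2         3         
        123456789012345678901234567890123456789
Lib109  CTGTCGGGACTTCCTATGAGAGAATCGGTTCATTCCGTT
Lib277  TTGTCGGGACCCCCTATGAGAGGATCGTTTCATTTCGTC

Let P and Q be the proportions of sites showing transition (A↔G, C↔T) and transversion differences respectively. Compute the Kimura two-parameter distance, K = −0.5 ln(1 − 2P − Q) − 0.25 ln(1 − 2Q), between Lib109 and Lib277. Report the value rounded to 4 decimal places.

0.2159

Mismatches occur at site 1 (C→T, transition), site 11 (T→C, transition), site 12 (T→C, transition), site 23 (A→G, transition), site 28 (G→T, transversion), site 35 (C→T, transition), site 39 (T→C, transition).
Of the 7 differences, 6 transitions and 1 transversion over 39 sites: P = 6/39 = 0.153846, Q = 1/39 = 0.025641.
d = −0.5·ln(0.666667) − 0.25·ln(0.948718) = −0.5·(-0.405465) − 0.25·(-0.052644) = 0.2159.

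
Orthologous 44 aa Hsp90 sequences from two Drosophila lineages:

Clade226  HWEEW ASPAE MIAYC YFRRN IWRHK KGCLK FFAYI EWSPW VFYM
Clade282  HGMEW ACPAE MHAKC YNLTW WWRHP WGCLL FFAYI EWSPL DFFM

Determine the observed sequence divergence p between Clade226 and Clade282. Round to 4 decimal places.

Differing sites — 2:W/G; 3:E/M; 7:S/C; 12:I/H; 14:Y/K; 17:F/N; 18:R/L; 19:R/T; 20:N/W; 21:I/W; 25:K/P; 26:K/W; 30:K/L; 40:W/L; 41:V/D; 43:Y/F.
There are 16 differences over 44 sites, so p = 16/44 = 0.3636.

0.3636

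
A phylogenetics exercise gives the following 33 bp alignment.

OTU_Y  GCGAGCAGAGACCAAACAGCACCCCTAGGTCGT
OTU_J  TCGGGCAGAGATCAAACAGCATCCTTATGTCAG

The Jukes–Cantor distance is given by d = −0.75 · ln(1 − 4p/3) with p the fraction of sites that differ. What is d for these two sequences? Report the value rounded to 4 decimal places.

Differing sites — 1:G/T; 4:A/G; 12:C/T; 22:C/T; 25:C/T; 28:G/T; 32:G/A; 33:T/G.
p = 8/33 = 0.242424.
d = −0.75 · ln(1 − (4/3)·0.242424) = −0.75 · ln(0.676768) = −0.75 · (-0.390427) = 0.2928.

0.2928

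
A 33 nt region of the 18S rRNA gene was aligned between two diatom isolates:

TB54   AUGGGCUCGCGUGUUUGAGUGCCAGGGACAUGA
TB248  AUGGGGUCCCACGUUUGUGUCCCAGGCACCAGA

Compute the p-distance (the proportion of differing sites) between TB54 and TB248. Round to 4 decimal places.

The sequences differ at positions 6 (C/G), 9 (G/C), 11 (G/A), 12 (U/C), 18 (A/U), 21 (G/C), 27 (G/C), 30 (A/C), 31 (U/A).
There are 9 differences over 33 sites, so p = 9/33 = 0.2727.

0.2727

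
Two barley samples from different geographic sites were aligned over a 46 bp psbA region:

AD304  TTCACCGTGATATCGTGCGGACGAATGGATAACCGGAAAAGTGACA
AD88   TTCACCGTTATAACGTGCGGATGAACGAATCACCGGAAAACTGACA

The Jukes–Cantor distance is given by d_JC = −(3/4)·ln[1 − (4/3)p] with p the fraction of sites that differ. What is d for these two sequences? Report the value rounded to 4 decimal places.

Mismatches occur at site 9 (G/T), site 13 (T/A), site 22 (C/T), site 26 (T/C), site 28 (G/A), site 31 (A/C), site 41 (G/C).
p = 7/46 = 0.152174.
d = −0.75 · ln(1 − (4/3)·0.152174) = −0.75 · ln(0.797101) = −0.75 · (-0.226774) = 0.1701.

0.1701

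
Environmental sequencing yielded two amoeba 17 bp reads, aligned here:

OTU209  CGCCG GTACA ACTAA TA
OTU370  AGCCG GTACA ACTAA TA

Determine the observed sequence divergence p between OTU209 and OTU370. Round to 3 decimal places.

Differing sites — 1:C/A.
There are 1 differences over 17 sites, so p = 1/17 = 0.059.

0.059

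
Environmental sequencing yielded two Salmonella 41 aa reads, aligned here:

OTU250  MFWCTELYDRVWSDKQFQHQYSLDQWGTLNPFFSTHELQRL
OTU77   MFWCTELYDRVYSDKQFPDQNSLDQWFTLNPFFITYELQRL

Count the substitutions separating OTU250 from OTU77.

Mismatches occur at site 12 (W→Y), site 18 (Q→P), site 19 (H→D), site 21 (Y→N), site 27 (G→F), site 34 (S→I), site 36 (H→Y).
That gives 7 mismatches out of 41 aligned sites, so the Hamming distance is 7.

7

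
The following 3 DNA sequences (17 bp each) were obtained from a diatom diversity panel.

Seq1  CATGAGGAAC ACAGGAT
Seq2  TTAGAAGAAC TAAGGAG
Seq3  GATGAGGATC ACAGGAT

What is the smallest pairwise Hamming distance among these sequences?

Pairwise Hamming distances:
  Seq1 vs Seq2: 7
  Seq1 vs Seq3: 2
  Seq2 vs Seq3: 8
The smallest is 2, between Seq1 and Seq3.

2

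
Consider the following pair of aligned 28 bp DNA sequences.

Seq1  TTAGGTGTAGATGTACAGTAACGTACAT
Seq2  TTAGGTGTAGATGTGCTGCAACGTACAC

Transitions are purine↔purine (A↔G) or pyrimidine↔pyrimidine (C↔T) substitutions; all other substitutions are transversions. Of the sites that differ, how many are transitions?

Differing sites — 15:A/G (Ti); 17:A/T (Tv); 19:T/C (Ti); 28:T/C (Ti).
Of the 4 differences, 3 transitions and 1 transversion, so the answer is 3.

3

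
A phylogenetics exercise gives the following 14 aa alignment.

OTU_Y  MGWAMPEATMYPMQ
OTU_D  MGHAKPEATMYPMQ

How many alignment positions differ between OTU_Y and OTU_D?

2

Differing sites — 3:W/H; 5:M/K.
That gives 2 mismatches out of 14 aligned sites, so the Hamming distance is 2.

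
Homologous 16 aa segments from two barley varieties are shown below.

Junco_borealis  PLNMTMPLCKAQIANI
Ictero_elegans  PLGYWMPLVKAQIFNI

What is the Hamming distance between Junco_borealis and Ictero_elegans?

5

Mismatches occur at site 3 (N/G), site 4 (M/Y), site 5 (T/W), site 9 (C/V), site 14 (A/F).
That gives 5 mismatches out of 16 aligned sites, so the Hamming distance is 5.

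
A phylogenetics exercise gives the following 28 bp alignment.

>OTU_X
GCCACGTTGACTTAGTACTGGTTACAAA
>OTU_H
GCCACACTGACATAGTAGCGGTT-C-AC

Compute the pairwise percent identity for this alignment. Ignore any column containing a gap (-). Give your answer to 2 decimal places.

76.92%

Excluding the 2 gap columns leaves 26 comparable sites.
Mismatches occur at site 6 (G↔A), site 7 (T↔C), site 12 (T↔A), site 18 (C↔G), site 19 (T↔C), site 28 (A↔C).
20 of the 26 comparable sites match, so the percent identity is 20/26 × 100 = 76.92%.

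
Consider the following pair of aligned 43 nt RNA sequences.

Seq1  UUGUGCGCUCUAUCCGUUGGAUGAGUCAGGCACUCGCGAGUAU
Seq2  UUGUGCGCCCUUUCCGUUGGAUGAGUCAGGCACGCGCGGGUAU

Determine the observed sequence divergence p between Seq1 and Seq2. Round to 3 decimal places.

Mismatches occur at site 9 (U↔C), site 12 (A↔U), site 34 (U↔G), site 39 (A↔G).
There are 4 differences over 43 sites, so p = 4/43 = 0.093.

0.093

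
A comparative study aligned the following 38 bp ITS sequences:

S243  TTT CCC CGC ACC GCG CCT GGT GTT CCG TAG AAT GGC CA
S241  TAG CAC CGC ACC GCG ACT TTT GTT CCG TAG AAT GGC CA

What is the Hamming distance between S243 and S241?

6

The sequences differ at positions 2 (T/A), 3 (T/G), 5 (C/A), 16 (C/A), 19 (G/T), 20 (G/T).
That gives 6 mismatches out of 38 aligned sites, so the Hamming distance is 6.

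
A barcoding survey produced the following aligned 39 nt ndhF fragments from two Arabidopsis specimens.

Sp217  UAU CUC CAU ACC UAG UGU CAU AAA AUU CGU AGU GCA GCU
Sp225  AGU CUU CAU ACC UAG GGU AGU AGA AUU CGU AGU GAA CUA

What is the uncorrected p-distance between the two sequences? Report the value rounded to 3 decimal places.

Mismatches occur at site 1 (U↔A), site 2 (A↔G), site 6 (C↔U), site 16 (U↔G), site 19 (C↔A), site 20 (A↔G), site 23 (A↔G), site 35 (C↔A), site 37 (G↔C), site 38 (C↔U), site 39 (U↔A).
There are 11 differences over 39 sites, so p = 11/39 = 0.282.

0.282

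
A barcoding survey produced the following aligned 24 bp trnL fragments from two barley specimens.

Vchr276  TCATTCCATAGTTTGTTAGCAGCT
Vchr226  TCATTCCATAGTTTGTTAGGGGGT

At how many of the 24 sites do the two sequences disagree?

3

Mismatches occur at site 20 (C/G), site 21 (A/G), site 23 (C/G).
That gives 3 mismatches out of 24 aligned sites, so the Hamming distance is 3.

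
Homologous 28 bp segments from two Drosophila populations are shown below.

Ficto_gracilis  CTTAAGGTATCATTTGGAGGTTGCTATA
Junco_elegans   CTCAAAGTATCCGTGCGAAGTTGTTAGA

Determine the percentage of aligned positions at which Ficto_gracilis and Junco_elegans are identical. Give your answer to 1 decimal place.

67.9%

Differing sites — 3:T/C; 6:G/A; 12:A/C; 13:T/G; 15:T/G; 16:G/C; 19:G/A; 24:C/T; 27:T/G.
19 of the 28 sites match, so the percent identity is 19/28 × 100 = 67.9%.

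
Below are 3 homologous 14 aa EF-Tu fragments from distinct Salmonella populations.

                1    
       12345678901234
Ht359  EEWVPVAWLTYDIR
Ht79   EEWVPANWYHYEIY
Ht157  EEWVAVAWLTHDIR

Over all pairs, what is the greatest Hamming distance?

Pairwise Hamming distances:
  Ht359 vs Ht79: 6
  Ht359 vs Ht157: 2
  Ht79 vs Ht157: 8
The largest is 8, between Ht79 and Ht157.

8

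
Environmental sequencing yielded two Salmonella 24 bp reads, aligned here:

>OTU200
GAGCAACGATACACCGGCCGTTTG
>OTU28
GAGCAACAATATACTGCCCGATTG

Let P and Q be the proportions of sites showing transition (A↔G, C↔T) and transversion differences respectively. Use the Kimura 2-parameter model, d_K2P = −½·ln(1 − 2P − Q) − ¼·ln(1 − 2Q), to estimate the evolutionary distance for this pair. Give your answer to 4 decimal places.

The sequences differ at positions 8 (G/A, transition), 12 (C/T, transition), 15 (C/T, transition), 17 (G/C, transversion), 21 (T/A, transversion).
Of the 5 differences, 3 transitions and 2 transversions over 24 sites: P = 3/24 = 0.125000, Q = 2/24 = 0.083333.
d = −0.5·ln(0.666667) − 0.25·ln(0.833334) = −0.5·(-0.405465) − 0.25·(-0.182321) = 0.2483.

0.2483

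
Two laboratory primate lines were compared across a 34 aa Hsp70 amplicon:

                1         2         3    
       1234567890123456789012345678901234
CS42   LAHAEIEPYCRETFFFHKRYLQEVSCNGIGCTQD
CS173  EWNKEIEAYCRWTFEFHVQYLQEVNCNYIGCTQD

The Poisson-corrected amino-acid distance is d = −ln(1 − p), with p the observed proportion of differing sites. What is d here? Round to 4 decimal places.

The sequences differ at positions 1 (L/E), 2 (A/W), 3 (H/N), 4 (A/K), 8 (P/A), 12 (E/W), 15 (F/E), 18 (K/V), 19 (R/Q), 25 (S/N), 28 (G/Y).
p = 11/34 = 0.323529.
d = −ln(1 − 0.323529) = −ln(0.676471) = 0.3909.

0.3909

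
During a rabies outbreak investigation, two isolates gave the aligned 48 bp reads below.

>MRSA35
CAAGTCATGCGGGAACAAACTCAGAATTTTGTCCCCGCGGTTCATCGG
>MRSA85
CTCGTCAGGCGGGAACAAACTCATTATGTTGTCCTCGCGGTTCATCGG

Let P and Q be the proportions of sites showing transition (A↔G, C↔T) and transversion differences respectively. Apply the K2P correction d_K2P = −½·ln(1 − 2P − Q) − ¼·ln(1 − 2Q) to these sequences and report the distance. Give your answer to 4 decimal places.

Mismatches occur at site 2 (A↔T, transversion), site 3 (A↔C, transversion), site 8 (T↔G, transversion), site 24 (G↔T, transversion), site 25 (A↔T, transversion), site 28 (T↔G, transversion), site 35 (C↔T, transition).
Of the 7 differences, 1 transition and 6 transversions over 48 sites: P = 1/48 = 0.020833, Q = 6/48 = 0.125000.
d = −0.5·ln(0.833334) − 0.25·ln(0.750000) = −0.5·(-0.182321) − 0.25·(-0.287682) = 0.1631.

0.1631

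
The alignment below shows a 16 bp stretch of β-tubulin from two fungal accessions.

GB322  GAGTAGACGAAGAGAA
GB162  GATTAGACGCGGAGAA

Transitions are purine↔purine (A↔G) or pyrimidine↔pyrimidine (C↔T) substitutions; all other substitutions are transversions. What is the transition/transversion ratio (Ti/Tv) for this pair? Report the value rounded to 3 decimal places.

Differing sites — 3:G/T (Tv); 10:A/C (Tv); 11:A/G (Ti).
Of the 3 differences, 1 transition and 2 transversions, so Ti/Tv = 1/2 = 0.500.

0.500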